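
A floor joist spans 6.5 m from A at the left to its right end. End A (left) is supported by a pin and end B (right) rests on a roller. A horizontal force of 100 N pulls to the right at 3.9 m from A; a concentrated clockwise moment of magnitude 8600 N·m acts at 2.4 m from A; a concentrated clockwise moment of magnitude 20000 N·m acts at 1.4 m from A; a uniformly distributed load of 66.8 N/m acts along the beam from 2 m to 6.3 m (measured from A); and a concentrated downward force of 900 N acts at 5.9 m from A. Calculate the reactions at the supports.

Resultant of the distributed load: 66.8 × 4.3 = 287.24 N at 4.15 m from A.
Taking moments about A: B_y·6.5 − 8600 − 20000 − (66.8·4.3)·4.15 − 900·5.9 = 0 → B_y = 35102.046/6.5 = 5400.31 ≈ 5400 N.
ΣF_y = 0: A_y + 5400.31 − 66.8·4.3 − 900 = 0 → A_y = -4213 N.
ΣF_x = 0: A_x + 100 = 0 → A_x = -100.0 N.

A_x = -100.0 N, A_y = -4213 N, B_y = 5400 N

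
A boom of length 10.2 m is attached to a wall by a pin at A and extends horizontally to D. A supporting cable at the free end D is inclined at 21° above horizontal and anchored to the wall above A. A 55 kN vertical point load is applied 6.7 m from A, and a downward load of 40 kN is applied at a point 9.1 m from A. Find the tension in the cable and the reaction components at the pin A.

T = 200.4 kN, A_x = 187.1 kN, A_y = 23.19 kN

ΣM about A: T·sin21°·10.2 − 55·6.7 − 40·9.1 = 0 → T = 732.5/(10.2·0.358368) = 200.391 ≈ 200.4 kN.
ΣF_x = 0: A_x − T·cos21° = 0 → A_x = 200.391 × 0.93358 = 187.1 kN.
ΣF_y = 0: A_y + T·sin21° − 55 − 40 = 0 → A_y = 95 − 200.391 × 0.358368 = 23.19 kN.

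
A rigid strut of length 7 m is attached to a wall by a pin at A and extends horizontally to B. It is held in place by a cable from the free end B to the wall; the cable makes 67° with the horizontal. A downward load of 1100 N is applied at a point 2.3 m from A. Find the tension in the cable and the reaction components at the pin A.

ΣM about A: T·sin67°·7 − 1100·2.3 = 0 → T = 2530/(7·0.920505) = 392.642 ≈ 392.6 N.
ΣF_x = 0: A_x − T·cos67° = 0 → A_x = 392.642 × 0.390731 = 153.4 N.
ΣF_y = 0: A_y + T·sin67° − 1100 = 0 → A_y = 1100 − 392.642 × 0.920505 = 738.6 N.

T = 392.6 N, A_x = 153.4 N, A_y = 738.6 N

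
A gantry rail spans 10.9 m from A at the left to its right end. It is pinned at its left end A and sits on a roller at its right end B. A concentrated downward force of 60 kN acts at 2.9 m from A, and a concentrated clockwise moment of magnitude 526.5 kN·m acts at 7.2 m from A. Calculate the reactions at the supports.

Taking moments about A: B_y·10.9 − 60·2.9 − 526.5 = 0 → B_y = 700.5/10.9 = 64.2661 ≈ 64.27 kN.
ΣF_y = 0: A_y + 64.2661 − 60 = 0 → A_y = -4.266 kN.
ΣF_x = 0: no horizontal applied forces, so A_x = 0.

A_x = 0, A_y = -4.266 kN, B_y = 64.27 kN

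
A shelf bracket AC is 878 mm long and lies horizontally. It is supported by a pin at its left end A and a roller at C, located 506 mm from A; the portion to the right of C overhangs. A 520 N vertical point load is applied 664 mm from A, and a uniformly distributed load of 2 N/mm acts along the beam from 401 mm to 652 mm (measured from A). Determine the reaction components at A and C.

A_x = 0, A_y = -182.7 N, C_y = 1205 N

Resultant of the distributed load: 2 × 251 = 502 N at 526.5 mm from A.
Moments about A: C_y·506 − 520·664 − (2·251)·526.5 = 0 → C_y = 609583/506 = 1204.71 ≈ 1205 N.
ΣF_y = 0: A_y + 1204.71 − 520 − 2·251 = 0 → A_y = -182.7 N.
ΣF_x = 0: no horizontal applied forces, so A_x = 0.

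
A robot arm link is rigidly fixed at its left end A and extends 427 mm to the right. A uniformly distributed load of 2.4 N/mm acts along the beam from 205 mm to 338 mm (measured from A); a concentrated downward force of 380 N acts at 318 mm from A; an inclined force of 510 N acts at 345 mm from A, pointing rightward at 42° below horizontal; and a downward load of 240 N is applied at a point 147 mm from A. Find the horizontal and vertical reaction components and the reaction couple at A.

Resultant of the distributed load: 2.4 × 133 = 319.2 N at 271.5 mm from A.
ΣF_x = 0: A_x + 510·cos42° = 0 → A_x = -379.0 N.
ΣF_y = 0: A_y − 2.4·133 − 380 − 510·sin42° − 240 = 0 → A_y = 1280 N.
ΣM about A: M_A − (2.4·133)·271.5 − 380·318 − 510·sin42°·345 − 240·147 = 0 → M_A = 360500 N·mm.

A_x = -379.0 N, A_y = 1280 N, M_A = 360500 N·mm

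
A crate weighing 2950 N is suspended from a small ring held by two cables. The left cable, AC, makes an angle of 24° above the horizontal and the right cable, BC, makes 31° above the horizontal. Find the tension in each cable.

T_AC = 3087 N, T_BC = 3290 N

ΣF_x = 0: −T_AC·cos24° + T_BC·cos31° = 0 → T_BC = 1.06577·T_AC.
ΣF_y = 0: T_AC·sin24° + T_BC·sin31° = 2950.
Substitute: T_AC·(0.406737 + 1.06577·0.515038) = 2950 → T_AC = 3086.91 ≈ 3087 N.
Then T_BC = 1.06577 × 3086.91 = 3290 N.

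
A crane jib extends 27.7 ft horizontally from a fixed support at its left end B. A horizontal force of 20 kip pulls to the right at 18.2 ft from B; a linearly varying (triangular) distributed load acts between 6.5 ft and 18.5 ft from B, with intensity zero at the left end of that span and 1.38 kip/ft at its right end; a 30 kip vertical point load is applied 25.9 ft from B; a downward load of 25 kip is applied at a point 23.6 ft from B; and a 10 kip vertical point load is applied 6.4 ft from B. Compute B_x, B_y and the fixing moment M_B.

B_x = -20.00 kip, B_y = 73.28 kip, M_B = 1551 kip·ft

Resultant of the triangular load: ½ × 1.38 × 12 = 8.28 kip, acting at 14.5 ft from B (one-third of the span from the peak).
ΣF_x = 0: B_x + 20 = 0 → B_x = -20.00 kip.
ΣF_y = 0: B_y − ½·1.38·12 − 30 − 25 − 10 = 0 → B_y = 73.28 kip.
ΣM about B: M_B − (½·1.38·12)·14.5 − 30·25.9 − 25·23.6 − 10·6.4 = 0 → M_B = 1551 kip·ft.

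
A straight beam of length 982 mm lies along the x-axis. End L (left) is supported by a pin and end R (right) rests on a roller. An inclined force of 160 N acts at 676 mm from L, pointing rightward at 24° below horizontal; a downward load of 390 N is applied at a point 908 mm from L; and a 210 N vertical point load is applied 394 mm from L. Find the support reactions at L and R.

L_x = -146.2 N, L_y = 175.4 N, R_y = 489.7 N

Moments about L: R_y·982 − 160·sin24°·676 − 390·908 − 210·394 = 0 → R_y = 480853/982 = 489.667 ≈ 489.7 N.
ΣF_y = 0: L_y + 489.667 − 160·sin24° − 390 − 210 = 0 → L_y = 175.4 N.
ΣF_x = 0: L_x + 160·cos24° = 0 → L_x = -146.2 N.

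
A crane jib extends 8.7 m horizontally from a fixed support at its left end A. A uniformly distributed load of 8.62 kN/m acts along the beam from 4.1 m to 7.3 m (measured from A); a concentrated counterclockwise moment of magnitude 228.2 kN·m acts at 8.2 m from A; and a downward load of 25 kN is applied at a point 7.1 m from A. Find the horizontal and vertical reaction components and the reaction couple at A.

A_x = 0, A_y = 52.58 kN, M_A = 106.5 kN·m

Resultant of the distributed load: 8.62 × 3.2 = 27.584 kN at 5.7 m from A.
ΣF_x = 0: A_x = 0.
ΣF_y = 0: A_y − 8.62·3.2 − 25 = 0 → A_y = 52.58 kN.
ΣM about A: M_A − (8.62·3.2)·5.7 + 228.2 − 25·7.1 = 0 → M_A = 106.5 kN·m.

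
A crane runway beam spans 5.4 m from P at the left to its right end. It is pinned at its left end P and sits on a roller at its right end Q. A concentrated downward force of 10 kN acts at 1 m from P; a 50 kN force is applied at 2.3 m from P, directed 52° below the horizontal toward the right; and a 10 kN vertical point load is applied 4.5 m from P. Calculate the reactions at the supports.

P_x = -30.78 kN, P_y = 32.43 kN, Q_y = 26.97 kN

Taking moments about P: Q_y·5.4 − 10·1 − 50·sin52°·2.3 − 10·4.5 = 0 → Q_y = 145.621/5.4 = 26.9669 ≈ 26.97 kN.
ΣF_y = 0: P_y + 26.9669 − 10 − 50·sin52° − 10 = 0 → P_y = 32.43 kN.
ΣF_x = 0: P_x + 50·cos52° = 0 → P_x = -30.78 kN.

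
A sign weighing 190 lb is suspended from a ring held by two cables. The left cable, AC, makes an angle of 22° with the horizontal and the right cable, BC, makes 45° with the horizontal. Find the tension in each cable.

ΣF_x = 0: −T_AC·cos22° + T_BC·cos45° = 0 → T_BC = 1.31124·T_AC.
ΣF_y = 0: T_AC·sin22° + T_BC·sin45° = 190.
Substitute: T_AC·(0.374607 + 1.31124·0.707107) = 190 → T_AC = 145.952 ≈ 146.0 lb.
Then T_BC = 1.31124 × 145.952 = 191.4 lb.

T_AC = 146.0 lb, T_BC = 191.4 lb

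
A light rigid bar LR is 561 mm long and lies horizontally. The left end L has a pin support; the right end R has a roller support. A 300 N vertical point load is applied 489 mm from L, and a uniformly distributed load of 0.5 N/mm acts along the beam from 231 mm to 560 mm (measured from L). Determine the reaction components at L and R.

L_x = 0, L_y = 87.03 N, R_y = 377.5 N

Resultant of the distributed load: 0.5 × 329 = 164.5 N at 395.5 mm from L.
ΣM about L: R_y·561 − 300·489 − (0.5·329)·395.5 = 0 → R_y = 211759.75/561 = 377.468 ≈ 377.5 N.
ΣF_y = 0: L_y + 377.468 − 300 − 0.5·329 = 0 → L_y = 87.03 N.
ΣF_x = 0: no horizontal applied forces, so L_x = 0.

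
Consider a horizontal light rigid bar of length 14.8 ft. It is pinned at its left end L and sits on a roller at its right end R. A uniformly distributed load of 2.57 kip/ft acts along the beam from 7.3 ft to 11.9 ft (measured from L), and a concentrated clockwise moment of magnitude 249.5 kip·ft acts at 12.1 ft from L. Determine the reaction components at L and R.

L_x = 0, L_y = -12.70 kip, R_y = 24.53 kip

Resultant of the distributed load: 2.57 × 4.6 = 11.822 kip at 9.6 ft from L.
Taking moments about L: R_y·14.8 − (2.57·4.6)·9.6 − 249.5 = 0 → R_y = 362.9912/14.8 = 24.5264 ≈ 24.53 kip.
ΣF_y = 0: L_y + 24.5264 − 2.57·4.6 = 0 → L_y = -12.70 kip.
ΣF_x = 0: no horizontal applied forces, so L_x = 0.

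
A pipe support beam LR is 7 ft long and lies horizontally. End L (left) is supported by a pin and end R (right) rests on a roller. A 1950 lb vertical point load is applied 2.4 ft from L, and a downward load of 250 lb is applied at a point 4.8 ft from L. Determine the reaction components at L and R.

Taking moments about L: R_y·7 − 1950·2.4 − 250·4.8 = 0 → R_y = 5880/7 = 840.0 lb.
ΣF_y = 0: L_y + 840 − 1950 − 250 = 0 → L_y = 1360 lb.
ΣF_x = 0: no horizontal applied forces, so L_x = 0.

L_x = 0, L_y = 1360 lb, R_y = 840.0 lb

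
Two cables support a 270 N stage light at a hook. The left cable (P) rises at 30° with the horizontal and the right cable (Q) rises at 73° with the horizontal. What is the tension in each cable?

ΣF_x = 0: −T_P·cos30° + T_Q·cos73° = 0 → T_Q = 2.96207·T_P.
ΣF_y = 0: T_P·sin30° + T_Q·sin73° = 270.
Substitute: T_P·(0.5 + 2.96207·0.956305) = 270 → T_P = 81.0168 ≈ 81.02 N.
Then T_Q = 2.96207 × 81.0168 = 240.0 N.

T_P = 81.02 N, T_Q = 240.0 N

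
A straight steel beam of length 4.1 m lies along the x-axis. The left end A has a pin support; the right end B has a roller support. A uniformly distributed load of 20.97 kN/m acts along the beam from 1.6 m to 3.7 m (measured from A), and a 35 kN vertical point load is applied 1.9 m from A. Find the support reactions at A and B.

Resultant of the distributed load: 20.97 × 2.1 = 44.037 kN at 2.65 m from A.
Moments about A: B_y·4.1 − (20.97·2.1)·2.65 − 35·1.9 = 0 → B_y = 183.19805/4.1 = 44.6825 ≈ 44.68 kN.
ΣF_y = 0: A_y + 44.6825 − 20.97·2.1 − 35 = 0 → A_y = 34.35 kN.
ΣF_x = 0: no horizontal applied forces, so A_x = 0.

A_x = 0, A_y = 34.35 kN, B_y = 44.68 kN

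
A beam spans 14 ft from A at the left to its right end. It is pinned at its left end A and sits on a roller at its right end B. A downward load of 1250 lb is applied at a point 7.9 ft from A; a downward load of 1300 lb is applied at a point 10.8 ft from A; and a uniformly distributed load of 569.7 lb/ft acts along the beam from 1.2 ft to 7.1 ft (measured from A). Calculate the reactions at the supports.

Resultant of the distributed load: 569.7 × 5.9 = 3361.23 lb at 4.15 ft from A.
ΣM about A: B_y·14 − 1250·7.9 − 1300·10.8 − (569.7·5.9)·4.15 = 0 → B_y = 37864.1045/14 = 2704.58 ≈ 2705 lb.
ΣF_y = 0: A_y + 2704.58 − 1250 − 1300 − 569.7·5.9 = 0 → A_y = 3207 lb.
ΣF_x = 0: no horizontal applied forces, so A_x = 0.

A_x = 0, A_y = 3207 lb, B_y = 2705 lb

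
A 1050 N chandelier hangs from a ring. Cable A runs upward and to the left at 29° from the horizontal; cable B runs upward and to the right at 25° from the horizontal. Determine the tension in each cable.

T_A = 1176 N, T_B = 1135 N

ΣF_x = 0: −T_A·cos29° + T_B·cos25° = 0 → T_B = 0.965036·T_A.
ΣF_y = 0: T_A·sin29° + T_B·sin25° = 1050.
Substitute: T_A·(0.48481 + 0.965036·0.422618) = 1050 → T_A = 1176.27 ≈ 1176 N.
Then T_B = 0.965036 × 1176.27 = 1135 N.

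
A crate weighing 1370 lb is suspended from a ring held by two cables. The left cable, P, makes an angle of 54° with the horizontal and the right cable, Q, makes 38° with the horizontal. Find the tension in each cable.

ΣF_x = 0: −T_P·cos54° + T_Q·cos38° = 0 → T_Q = 0.74591·T_P.
ΣF_y = 0: T_P·sin54° + T_Q·sin38° = 1370.
Substitute: T_P·(0.809017 + 0.74591·0.615661) = 1370 → T_P = 1080.23 ≈ 1080 lb.
Then T_Q = 0.74591 × 1080.23 = 805.8 lb.

T_P = 1080 lb, T_Q = 805.8 lb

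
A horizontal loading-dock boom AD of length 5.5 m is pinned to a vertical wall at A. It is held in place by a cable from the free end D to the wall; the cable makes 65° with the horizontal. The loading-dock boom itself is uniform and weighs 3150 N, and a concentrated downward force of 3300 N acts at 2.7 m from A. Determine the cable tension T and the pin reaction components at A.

T = 3525 N, A_x = 1490 N, A_y = 3255 N

ΣM about A: T·sin65°·5.5 − 3150·2.75 − 3300·2.7 = 0 → T = 17572.5/(5.5·0.906308) = 3525.29 ≈ 3525 N.
ΣF_x = 0: A_x − T·cos65° = 0 → A_x = 3525.29 × 0.422618 = 1490 N.
ΣF_y = 0: A_y + T·sin65° − 3150 − 3300 = 0 → A_y = 6450 − 3525.29 × 0.906308 = 3255 N.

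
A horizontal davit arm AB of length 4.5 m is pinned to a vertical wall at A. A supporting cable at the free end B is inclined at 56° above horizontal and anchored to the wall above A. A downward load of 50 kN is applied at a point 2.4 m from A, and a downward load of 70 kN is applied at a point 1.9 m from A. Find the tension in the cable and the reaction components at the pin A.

T = 67.82 kN, A_x = 37.92 kN, A_y = 63.78 kN

ΣM about A: T·sin56°·4.5 − 50·2.4 − 70·1.9 = 0 → T = 253/(4.5·0.829038) = 67.8162 ≈ 67.82 kN.
ΣF_x = 0: A_x − T·cos56° = 0 → A_x = 67.8162 × 0.559193 = 37.92 kN.
ΣF_y = 0: A_y + T·sin56° − 50 − 70 = 0 → A_y = 120 − 67.8162 × 0.829038 = 63.78 kN.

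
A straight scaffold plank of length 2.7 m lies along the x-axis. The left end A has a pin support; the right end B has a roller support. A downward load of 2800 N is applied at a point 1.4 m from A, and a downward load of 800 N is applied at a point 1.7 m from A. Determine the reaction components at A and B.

Taking moments about A: B_y·2.7 − 2800·1.4 − 800·1.7 = 0 → B_y = 5280/2.7 = 1955.56 ≈ 1956 N.
ΣF_y = 0: A_y + 1955.56 − 2800 − 800 = 0 → A_y = 1644 N.
ΣF_x = 0: no horizontal applied forces, so A_x = 0.

A_x = 0, A_y = 1644 N, B_y = 1956 N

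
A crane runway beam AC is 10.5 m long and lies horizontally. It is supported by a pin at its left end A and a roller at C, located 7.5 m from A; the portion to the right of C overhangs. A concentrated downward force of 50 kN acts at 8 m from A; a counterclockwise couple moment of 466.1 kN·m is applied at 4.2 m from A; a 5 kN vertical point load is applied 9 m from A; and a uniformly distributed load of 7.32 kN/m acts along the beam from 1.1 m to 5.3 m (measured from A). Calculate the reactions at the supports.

A_x = 0, A_y = 75.44 kN, C_y = 10.30 kN

Resultant of the distributed load: 7.32 × 4.2 = 30.744 kN at 3.2 m from A.
ΣM about A: C_y·7.5 − 50·8 + 466.1 − 5·9 − (7.32·4.2)·3.2 = 0 → C_y = 77.2808/7.5 = 10.3041 ≈ 10.30 kN.
ΣF_y = 0: A_y + 10.3041 − 50 − 5 − 7.32·4.2 = 0 → A_y = 75.44 kN.
ΣF_x = 0: no horizontal applied forces, so A_x = 0.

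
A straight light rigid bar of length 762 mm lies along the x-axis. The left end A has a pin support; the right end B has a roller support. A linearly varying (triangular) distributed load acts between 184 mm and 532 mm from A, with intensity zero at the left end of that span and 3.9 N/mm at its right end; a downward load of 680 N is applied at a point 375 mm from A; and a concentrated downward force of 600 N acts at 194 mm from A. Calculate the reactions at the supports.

Resultant of the triangular load: ½ × 3.9 × 348 = 678.6 N, acting at 416 mm from A (one-third of the span from the peak).
ΣM about A: B_y·762 − (½·3.9·348)·416 − 680·375 − 600·194 = 0 → B_y = 653697.6/762 = 857.871 ≈ 857.9 N.
ΣF_y = 0: A_y + 857.871 − ½·3.9·348 − 680 − 600 = 0 → A_y = 1101 N.
ΣF_x = 0: no horizontal applied forces, so A_x = 0.

A_x = 0, A_y = 1101 N, B_y = 857.9 N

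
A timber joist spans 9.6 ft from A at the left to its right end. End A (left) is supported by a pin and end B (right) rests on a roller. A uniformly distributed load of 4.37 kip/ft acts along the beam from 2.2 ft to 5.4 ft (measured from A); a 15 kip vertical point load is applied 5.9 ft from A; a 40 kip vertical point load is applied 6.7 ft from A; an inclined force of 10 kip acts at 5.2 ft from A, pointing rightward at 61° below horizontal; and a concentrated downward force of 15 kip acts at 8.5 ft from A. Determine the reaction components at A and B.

Resultant of the distributed load: 4.37 × 3.2 = 13.984 kip at 3.8 ft from A.
Moments about A: B_y·9.6 − (4.37·3.2)·3.8 − 15·5.9 − 40·6.7 − 10·sin61°·5.2 − 15·8.5 = 0 → B_y = 582.619/9.6 = 60.6895 ≈ 60.69 kip.
ΣF_y = 0: A_y + 60.6895 − 4.37·3.2 − 15 − 40 − 10·sin61° − 15 = 0 → A_y = 32.04 kip.
ΣF_x = 0: A_x + 10·cos61° = 0 → A_x = -4.848 kip.

A_x = -4.848 kip, A_y = 32.04 kip, B_y = 60.69 kip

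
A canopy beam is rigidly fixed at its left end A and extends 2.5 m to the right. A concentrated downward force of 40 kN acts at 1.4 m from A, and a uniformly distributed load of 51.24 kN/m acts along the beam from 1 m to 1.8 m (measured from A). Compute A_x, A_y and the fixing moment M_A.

Resultant of the distributed load: 51.24 × 0.8 = 40.992 kN at 1.4 m from A.
ΣF_x = 0: A_x = 0.
ΣF_y = 0: A_y − 40 − 51.24·0.8 = 0 → A_y = 80.99 kN.
ΣM about A: M_A − 40·1.4 − (51.24·0.8)·1.4 = 0 → M_A = 113.4 kN·m.

A_x = 0, A_y = 80.99 kN, M_A = 113.4 kN·m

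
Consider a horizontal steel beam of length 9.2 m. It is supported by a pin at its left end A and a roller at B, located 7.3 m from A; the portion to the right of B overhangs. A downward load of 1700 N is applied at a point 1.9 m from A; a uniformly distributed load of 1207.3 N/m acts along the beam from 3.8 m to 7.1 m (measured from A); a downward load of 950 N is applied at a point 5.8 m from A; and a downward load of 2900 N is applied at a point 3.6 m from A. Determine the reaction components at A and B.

Resultant of the distributed load: 1207.3 × 3.3 = 3984.09 N at 5.45 m from A.
Moments about A: B_y·7.3 − 1700·1.9 − (1207.3·3.3)·5.45 − 950·5.8 − 2900·3.6 = 0 → B_y = 40893.2905/7.3 = 5601.82 ≈ 5602 N.
ΣF_y = 0: A_y + 5601.82 − 1700 − 1207.3·3.3 − 950 − 2900 = 0 → A_y = 3932 N.
ΣF_x = 0: no horizontal applied forces, so A_x = 0.

A_x = 0, A_y = 3932 N, B_y = 5602 N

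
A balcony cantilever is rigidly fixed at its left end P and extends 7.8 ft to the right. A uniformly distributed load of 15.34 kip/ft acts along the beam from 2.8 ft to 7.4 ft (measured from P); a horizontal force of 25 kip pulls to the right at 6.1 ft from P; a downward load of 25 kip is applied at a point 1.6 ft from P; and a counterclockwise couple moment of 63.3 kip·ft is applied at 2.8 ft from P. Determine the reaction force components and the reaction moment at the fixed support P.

Resultant of the distributed load: 15.34 × 4.6 = 70.564 kip at 5.1 ft from P.
ΣF_x = 0: P_x + 25 = 0 → P_x = -25.00 kip.
ΣF_y = 0: P_y − 15.34·4.6 − 25 = 0 → P_y = 95.56 kip.
ΣM about P: M_P − (15.34·4.6)·5.1 − 25·1.6 + 63.3 = 0 → M_P = 336.6 kip·ft.

P_x = -25.00 kip, P_y = 95.56 kip, M_P = 336.6 kip·ft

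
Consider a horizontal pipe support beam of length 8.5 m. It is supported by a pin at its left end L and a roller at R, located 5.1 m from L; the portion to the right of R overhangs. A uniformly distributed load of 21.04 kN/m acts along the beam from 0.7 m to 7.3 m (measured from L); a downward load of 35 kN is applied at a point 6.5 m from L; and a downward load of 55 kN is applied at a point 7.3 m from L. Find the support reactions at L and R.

Resultant of the distributed load: 21.04 × 6.6 = 138.864 kN at 4 m from L.
Moments about L: R_y·5.1 − (21.04·6.6)·4 − 35·6.5 − 55·7.3 = 0 → R_y = 1184.456/5.1 = 232.246 ≈ 232.2 kN.
ΣF_y = 0: L_y + 232.246 − 21.04·6.6 − 35 − 55 = 0 → L_y = -3.382 kN.
ΣF_x = 0: no horizontal applied forces, so L_x = 0.

L_x = 0, L_y = -3.382 kN, R_y = 232.2 kN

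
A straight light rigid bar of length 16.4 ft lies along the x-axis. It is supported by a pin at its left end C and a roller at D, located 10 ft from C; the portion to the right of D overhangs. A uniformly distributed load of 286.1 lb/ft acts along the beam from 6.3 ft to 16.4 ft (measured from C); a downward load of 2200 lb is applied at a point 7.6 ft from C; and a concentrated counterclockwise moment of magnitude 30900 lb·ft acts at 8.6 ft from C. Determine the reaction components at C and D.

Resultant of the distributed load: 286.1 × 10.1 = 2889.61 lb at 11.35 ft from C.
Taking moments about C: D_y·10 − (286.1·10.1)·11.35 − 2200·7.6 + 30900 = 0 → D_y = 18617.0735/10 = 1861.71 ≈ 1862 lb.
ΣF_y = 0: C_y + 1861.71 − 286.1·10.1 − 2200 = 0 → C_y = 3228 lb.
ΣF_x = 0: no horizontal applied forces, so C_x = 0.

C_x = 0, C_y = 3228 lb, D_y = 1862 lb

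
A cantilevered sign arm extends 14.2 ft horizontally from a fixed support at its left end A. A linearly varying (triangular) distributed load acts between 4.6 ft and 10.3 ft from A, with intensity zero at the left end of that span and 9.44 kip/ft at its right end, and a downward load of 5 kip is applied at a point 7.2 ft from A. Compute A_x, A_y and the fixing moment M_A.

Resultant of the triangular load: ½ × 9.44 × 5.7 = 26.904 kip, acting at 8.4 ft from A (one-third of the span from the peak).
ΣF_x = 0: A_x = 0.
ΣF_y = 0: A_y − ½·9.44·5.7 − 5 = 0 → A_y = 31.90 kip.
ΣM about A: M_A − (½·9.44·5.7)·8.4 − 5·7.2 = 0 → M_A = 262.0 kip·ft.

A_x = 0, A_y = 31.90 kip, M_A = 262.0 kip·ft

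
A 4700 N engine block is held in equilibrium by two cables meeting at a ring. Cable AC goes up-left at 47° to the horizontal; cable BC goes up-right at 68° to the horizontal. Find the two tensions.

ΣF_x = 0: −T_AC·cos47° + T_BC·cos68° = 0 → T_BC = 1.82057·T_AC.
ΣF_y = 0: T_AC·sin47° + T_BC·sin68° = 4700.
Substitute: T_AC·(0.731354 + 1.82057·0.927184) = 4700 → T_AC = 1942.66 ≈ 1943 N.
Then T_BC = 1.82057 × 1942.66 = 3537 N.

T_AC = 1943 N, T_BC = 3537 N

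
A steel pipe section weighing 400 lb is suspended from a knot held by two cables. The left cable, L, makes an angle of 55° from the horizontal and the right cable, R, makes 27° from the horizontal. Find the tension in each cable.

ΣF_x = 0: −T_L·cos55° + T_R·cos27° = 0 → T_R = 0.64374·T_L.
ΣF_y = 0: T_L·sin55° + T_R·sin27° = 400.
Substitute: T_L·(0.819152 + 0.64374·0.45399) = 400 → T_L = 359.905 ≈ 359.9 lb.
Then T_R = 0.64374 × 359.905 = 231.7 lb.

T_L = 359.9 lb, T_R = 231.7 lb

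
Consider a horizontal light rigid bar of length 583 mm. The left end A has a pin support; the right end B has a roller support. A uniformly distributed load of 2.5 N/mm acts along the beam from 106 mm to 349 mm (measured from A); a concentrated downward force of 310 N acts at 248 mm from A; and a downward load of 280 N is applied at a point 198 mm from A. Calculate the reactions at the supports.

Resultant of the distributed load: 2.5 × 243 = 607.5 N at 227.5 mm from A.
Moments about A: B_y·583 − (2.5·243)·227.5 − 310·248 − 280·198 = 0 → B_y = 270526.25/583 = 464.024 ≈ 464.0 N.
ΣF_y = 0: A_y + 464.024 − 2.5·243 − 310 − 280 = 0 → A_y = 733.5 N.
ΣF_x = 0: no horizontal applied forces, so A_x = 0.

A_x = 0, A_y = 733.5 N, B_y = 464.0 N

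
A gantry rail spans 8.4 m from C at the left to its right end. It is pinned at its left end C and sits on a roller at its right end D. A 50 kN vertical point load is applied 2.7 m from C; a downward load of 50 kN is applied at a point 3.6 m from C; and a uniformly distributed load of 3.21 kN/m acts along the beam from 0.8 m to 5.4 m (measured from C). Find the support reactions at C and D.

Resultant of the distributed load: 3.21 × 4.6 = 14.766 kN at 3.1 m from C.
Moments about C: D_y·8.4 − 50·2.7 − 50·3.6 − (3.21·4.6)·3.1 = 0 → D_y = 360.7746/8.4 = 42.9494 ≈ 42.95 kN.
ΣF_y = 0: C_y + 42.9494 − 50 − 50 − 3.21·4.6 = 0 → C_y = 71.82 kN.
ΣF_x = 0: no horizontal applied forces, so C_x = 0.

C_x = 0, C_y = 71.82 kN, D_y = 42.95 kN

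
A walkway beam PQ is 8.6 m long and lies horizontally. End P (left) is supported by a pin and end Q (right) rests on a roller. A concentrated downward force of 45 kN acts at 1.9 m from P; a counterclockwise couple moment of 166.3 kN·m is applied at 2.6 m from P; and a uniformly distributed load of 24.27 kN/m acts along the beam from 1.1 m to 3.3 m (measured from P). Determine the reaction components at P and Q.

Resultant of the distributed load: 24.27 × 2.2 = 53.394 kN at 2.2 m from P.
ΣM about P: Q_y·8.6 − 45·1.9 + 166.3 − (24.27·2.2)·2.2 = 0 → Q_y = 36.6668/8.6 = 4.26358 ≈ 4.264 kN.
ΣF_y = 0: P_y + 4.26358 − 45 − 24.27·2.2 = 0 → P_y = 94.13 kN.
ΣF_x = 0: no horizontal applied forces, so P_x = 0.

P_x = 0, P_y = 94.13 kN, Q_y = 4.264 kN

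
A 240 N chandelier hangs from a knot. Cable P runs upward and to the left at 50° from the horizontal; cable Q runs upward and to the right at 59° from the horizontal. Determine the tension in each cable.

T_P = 130.7 N, T_Q = 163.2 N

ΣF_x = 0: −T_P·cos50° + T_Q·cos59° = 0 → T_Q = 1.24804·T_P.
ΣF_y = 0: T_P·sin50° + T_Q·sin59° = 240.
Substitute: T_P·(0.766044 + 1.24804·0.857167) = 240 → T_P = 130.732 ≈ 130.7 N.
Then T_Q = 1.24804 × 130.732 = 163.2 N.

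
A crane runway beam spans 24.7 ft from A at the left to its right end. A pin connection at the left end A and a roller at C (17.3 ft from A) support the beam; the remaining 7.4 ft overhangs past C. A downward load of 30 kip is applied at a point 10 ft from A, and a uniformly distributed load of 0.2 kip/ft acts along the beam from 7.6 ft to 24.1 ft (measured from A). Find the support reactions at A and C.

A_x = 0, A_y = 12.94 kip, C_y = 20.36 kip

Resultant of the distributed load: 0.2 × 16.5 = 3.3 kip at 15.85 ft from A.
ΣM about A: C_y·17.3 − 30·10 − (0.2·16.5)·15.85 = 0 → C_y = 352.305/17.3 = 20.3645 ≈ 20.36 kip.
ΣF_y = 0: A_y + 20.3645 − 30 − 0.2·16.5 = 0 → A_y = 12.94 kip.
ΣF_x = 0: no horizontal applied forces, so A_x = 0.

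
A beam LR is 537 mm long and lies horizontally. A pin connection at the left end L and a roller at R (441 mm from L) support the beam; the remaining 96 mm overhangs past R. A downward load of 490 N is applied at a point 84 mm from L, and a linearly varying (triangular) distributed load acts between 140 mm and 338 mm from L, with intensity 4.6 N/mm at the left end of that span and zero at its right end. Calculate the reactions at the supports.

Resultant of the triangular load: ½ × 4.6 × 198 = 455.4 N, acting at 206 mm from L (one-third of the span from the peak).
Moments about L: R_y·441 − 490·84 − (½·4.6·198)·206 = 0 → R_y = 134972.4/441 = 306.06 ≈ 306.1 N.
ΣF_y = 0: L_y + 306.06 − 490 − ½·4.6·198 = 0 → L_y = 639.3 N.
ΣF_x = 0: no horizontal applied forces, so L_x = 0.

L_x = 0, L_y = 639.3 N, R_y = 306.1 N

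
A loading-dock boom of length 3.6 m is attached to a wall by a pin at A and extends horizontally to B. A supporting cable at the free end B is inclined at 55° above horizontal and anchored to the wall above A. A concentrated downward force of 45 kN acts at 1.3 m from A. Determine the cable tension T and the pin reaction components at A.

ΣM about A: T·sin55°·3.6 − 45·1.3 = 0 → T = 58.5/(3.6·0.819152) = 19.8376 ≈ 19.84 kN.
ΣF_x = 0: A_x − T·cos55° = 0 → A_x = 19.8376 × 0.573576 = 11.38 kN.
ΣF_y = 0: A_y + T·sin55° − 45 = 0 → A_y = 45 − 19.8376 × 0.819152 = 28.75 kN.

T = 19.84 kN, A_x = 11.38 kN, A_y = 28.75 kN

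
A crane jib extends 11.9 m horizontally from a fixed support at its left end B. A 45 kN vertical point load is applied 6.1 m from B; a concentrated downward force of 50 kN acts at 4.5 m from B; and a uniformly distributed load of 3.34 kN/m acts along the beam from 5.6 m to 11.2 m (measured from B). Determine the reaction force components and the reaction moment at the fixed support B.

B_x = 0, B_y = 113.7 kN, M_B = 656.6 kN·m

Resultant of the distributed load: 3.34 × 5.6 = 18.704 kN at 8.4 m from B.
ΣF_x = 0: B_x = 0.
ΣF_y = 0: B_y − 45 − 50 − 3.34·5.6 = 0 → B_y = 113.7 kN.
ΣM about B: M_B − 45·6.1 − 50·4.5 − (3.34·5.6)·8.4 = 0 → M_B = 656.6 kN·m.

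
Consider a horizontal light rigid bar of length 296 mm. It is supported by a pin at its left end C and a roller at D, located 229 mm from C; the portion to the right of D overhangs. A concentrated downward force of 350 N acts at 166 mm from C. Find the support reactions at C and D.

Taking moments about C: D_y·229 − 350·166 = 0 → D_y = 58100/229 = 253.712 ≈ 253.7 N.
ΣF_y = 0: C_y + 253.712 − 350 = 0 → C_y = 96.29 N.
ΣF_x = 0: no horizontal applied forces, so C_x = 0.

C_x = 0, C_y = 96.29 N, D_y = 253.7 N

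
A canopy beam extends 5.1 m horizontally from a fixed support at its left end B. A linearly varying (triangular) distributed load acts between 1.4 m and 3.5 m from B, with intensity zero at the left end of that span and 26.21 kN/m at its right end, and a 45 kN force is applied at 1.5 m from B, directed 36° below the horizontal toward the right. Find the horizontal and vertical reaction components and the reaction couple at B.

Resultant of the triangular load: ½ × 26.21 × 2.1 = 27.5205 kN, acting at 2.8 m from B (one-third of the span from the peak).
ΣF_x = 0: B_x + 45·cos36° = 0 → B_x = -36.41 kN.
ΣF_y = 0: B_y − ½·26.21·2.1 − 45·sin36° = 0 → B_y = 53.97 kN.
ΣM about B: M_B − (½·26.21·2.1)·2.8 − 45·sin36°·1.5 = 0 → M_B = 116.7 kN·m.

B_x = -36.41 kN, B_y = 53.97 kN, M_B = 116.7 kN·m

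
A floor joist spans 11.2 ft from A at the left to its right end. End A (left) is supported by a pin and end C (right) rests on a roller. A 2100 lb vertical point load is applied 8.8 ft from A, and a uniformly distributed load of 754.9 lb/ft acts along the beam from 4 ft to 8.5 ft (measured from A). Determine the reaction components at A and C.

A_x = 0, A_y = 1951 lb, C_y = 3546 lb

Resultant of the distributed load: 754.9 × 4.5 = 3397.05 lb at 6.25 ft from A.
Taking moments about A: C_y·11.2 − 2100·8.8 − (754.9·4.5)·6.25 = 0 → C_y = 39711.5625/11.2 = 3545.68 ≈ 3546 lb.
ΣF_y = 0: A_y + 3545.68 − 2100 − 754.9·4.5 = 0 → A_y = 1951 lb.
ΣF_x = 0: no horizontal applied forces, so A_x = 0.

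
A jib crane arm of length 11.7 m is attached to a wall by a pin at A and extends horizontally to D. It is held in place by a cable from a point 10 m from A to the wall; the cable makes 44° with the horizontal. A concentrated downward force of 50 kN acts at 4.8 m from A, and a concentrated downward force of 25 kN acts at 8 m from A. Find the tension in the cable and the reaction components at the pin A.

ΣM about A: T·sin44°·10 − 50·4.8 − 25·8 = 0 → T = 440/(10·0.694658) = 63.3405 ≈ 63.34 kN.
ΣF_x = 0: A_x − T·cos44° = 0 → A_x = 63.3405 × 0.71934 = 45.56 kN.
ΣF_y = 0: A_y + T·sin44° − 50 − 25 = 0 → A_y = 75 − 63.3405 × 0.694658 = 31.00 kN.

T = 63.34 kN, A_x = 45.56 kN, A_y = 31.00 kN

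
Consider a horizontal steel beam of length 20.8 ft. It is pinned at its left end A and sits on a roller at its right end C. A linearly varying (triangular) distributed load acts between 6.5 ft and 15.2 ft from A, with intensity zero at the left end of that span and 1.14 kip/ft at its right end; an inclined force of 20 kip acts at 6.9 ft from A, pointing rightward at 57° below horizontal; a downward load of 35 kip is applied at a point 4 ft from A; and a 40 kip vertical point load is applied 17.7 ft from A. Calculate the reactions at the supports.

A_x = -10.89 kip, A_y = 47.47 kip, C_y = 49.27 kip

Resultant of the triangular load: ½ × 1.14 × 8.7 = 4.959 kip, acting at 12.3 ft from A (one-third of the span from the peak).
ΣM about A: C_y·20.8 − (½·1.14·8.7)·12.3 − 20·sin57°·6.9 − 35·4 − 40·17.7 = 0 → C_y = 1024.73/20.8 = 49.2659 ≈ 49.27 kip.
ΣF_y = 0: A_y + 49.2659 − ½·1.14·8.7 − 20·sin57° − 35 − 40 = 0 → A_y = 47.47 kip.
ΣF_x = 0: A_x + 20·cos57° = 0 → A_x = -10.89 kip.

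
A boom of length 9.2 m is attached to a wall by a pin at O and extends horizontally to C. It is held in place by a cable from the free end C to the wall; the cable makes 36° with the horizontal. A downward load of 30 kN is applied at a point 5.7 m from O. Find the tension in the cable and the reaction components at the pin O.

ΣM about O: T·sin36°·9.2 − 30·5.7 = 0 → T = 171/(9.2·0.587785) = 31.622 ≈ 31.62 kN.
ΣF_x = 0: O_x − T·cos36° = 0 → O_x = 31.622 × 0.809017 = 25.58 kN.
ΣF_y = 0: O_y + T·sin36° − 30 = 0 → O_y = 30 − 31.622 × 0.587785 = 11.41 kN.

T = 31.62 kN, O_x = 25.58 kN, O_y = 11.41 kN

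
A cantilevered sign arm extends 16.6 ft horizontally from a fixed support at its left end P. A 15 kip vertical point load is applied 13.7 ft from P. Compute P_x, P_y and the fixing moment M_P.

P_x = 0, P_y = 15.00 kip, M_P = 205.5 kip·ft

ΣF_x = 0: P_x = 0.
ΣF_y = 0: P_y − 15 = 0 → P_y = 15.00 kip.
ΣM about P: M_P − 15·13.7 = 0 → M_P = 205.5 kip·ft.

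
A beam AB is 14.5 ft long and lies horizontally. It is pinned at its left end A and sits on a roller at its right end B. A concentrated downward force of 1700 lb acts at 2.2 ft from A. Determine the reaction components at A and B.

Taking moments about A: B_y·14.5 − 1700·2.2 = 0 → B_y = 3740/14.5 = 257.931 ≈ 257.9 lb.
ΣF_y = 0: A_y + 257.931 − 1700 = 0 → A_y = 1442 lb.
ΣF_x = 0: no horizontal applied forces, so A_x = 0.

A_x = 0, A_y = 1442 lb, B_y = 257.9 lb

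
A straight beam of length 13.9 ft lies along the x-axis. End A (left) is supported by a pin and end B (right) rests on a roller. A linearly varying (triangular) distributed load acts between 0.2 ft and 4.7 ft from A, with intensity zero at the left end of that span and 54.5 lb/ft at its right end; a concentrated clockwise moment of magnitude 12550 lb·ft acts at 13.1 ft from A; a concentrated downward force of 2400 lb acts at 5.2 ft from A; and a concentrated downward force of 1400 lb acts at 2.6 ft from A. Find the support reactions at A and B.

Resultant of the triangular load: ½ × 54.5 × 4.5 = 122.625 lb, acting at 3.2 ft from A (one-third of the span from the peak).
ΣM about A: B_y·13.9 − (½·54.5·4.5)·3.2 − 12550 − 2400·5.2 − 1400·2.6 = 0 → B_y = 29062.4/13.9 = 2090.82 ≈ 2091 lb.
ΣF_y = 0: A_y + 2090.82 − ½·54.5·4.5 − 2400 − 1400 = 0 → A_y = 1832 lb.
ΣF_x = 0: no horizontal applied forces, so A_x = 0.

A_x = 0, A_y = 1832 lb, B_y = 2091 lb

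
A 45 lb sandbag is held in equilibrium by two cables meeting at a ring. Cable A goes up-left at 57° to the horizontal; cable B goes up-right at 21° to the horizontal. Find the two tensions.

T_A = 42.95 lb, T_B = 25.06 lb

ΣF_x = 0: −T_A·cos57° + T_B·cos21° = 0 → T_B = 0.583387·T_A.
ΣF_y = 0: T_A·sin57° + T_B·sin21° = 45.
Substitute: T_A·(0.838671 + 0.583387·0.358368) = 45 → T_A = 42.9497 ≈ 42.95 lb.
Then T_B = 0.583387 × 42.9497 = 25.06 lb.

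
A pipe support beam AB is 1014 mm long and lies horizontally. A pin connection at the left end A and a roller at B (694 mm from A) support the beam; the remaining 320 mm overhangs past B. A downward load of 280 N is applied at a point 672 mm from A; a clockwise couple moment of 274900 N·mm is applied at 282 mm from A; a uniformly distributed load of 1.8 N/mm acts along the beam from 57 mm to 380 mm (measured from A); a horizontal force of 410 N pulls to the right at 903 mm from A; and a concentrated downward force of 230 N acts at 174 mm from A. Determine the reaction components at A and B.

Resultant of the distributed load: 1.8 × 323 = 581.4 N at 218.5 mm from A.
Moments about A: B_y·694 − 280·672 − 274900 − (1.8·323)·218.5 − 230·174 = 0 → B_y = 630115.9/694 = 907.948 ≈ 907.9 N.
ΣF_y = 0: A_y + 907.948 − 280 − 1.8·323 − 230 = 0 → A_y = 183.5 N.
ΣF_x = 0: A_x + 410 = 0 → A_x = -410.0 N.

A_x = -410.0 N, A_y = 183.5 N, B_y = 907.9 N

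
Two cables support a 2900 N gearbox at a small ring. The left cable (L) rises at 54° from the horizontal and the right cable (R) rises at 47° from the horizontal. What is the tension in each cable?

T_L = 2015 N, T_R = 1736 N

ΣF_x = 0: −T_L·cos54° + T_R·cos47° = 0 → T_R = 0.861857·T_L.
ΣF_y = 0: T_L·sin54° + T_R·sin47° = 2900.
Substitute: T_L·(0.809017 + 0.861857·0.731354) = 2900 → T_L = 2014.81 ≈ 2015 N.
Then T_R = 0.861857 × 2014.81 = 1736 N.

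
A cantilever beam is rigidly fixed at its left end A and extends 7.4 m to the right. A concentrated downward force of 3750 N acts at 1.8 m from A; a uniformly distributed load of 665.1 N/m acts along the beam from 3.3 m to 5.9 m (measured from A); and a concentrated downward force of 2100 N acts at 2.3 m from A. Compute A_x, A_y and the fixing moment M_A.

Resultant of the distributed load: 665.1 × 2.6 = 1729.26 N at 4.6 m from A.
ΣF_x = 0: A_x = 0.
ΣF_y = 0: A_y − 3750 − 665.1·2.6 − 2100 = 0 → A_y = 7579 N.
ΣM about A: M_A − 3750·1.8 − (665.1·2.6)·4.6 − 2100·2.3 = 0 → M_A = 19530 N·m.

A_x = 0, A_y = 7579 N, M_A = 19530 N·m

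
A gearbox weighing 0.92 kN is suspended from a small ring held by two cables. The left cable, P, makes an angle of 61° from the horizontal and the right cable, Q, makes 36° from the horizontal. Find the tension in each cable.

ΣF_x = 0: −T_P·cos61° + T_Q·cos36° = 0 → T_Q = 0.599258·T_P.
ΣF_y = 0: T_P·sin61° + T_Q·sin36° = 0.92.
Substitute: T_P·(0.87462 + 0.599258·0.587785) = 0.92 → T_P = 0.749885 ≈ 0.7499 kN.
Then T_Q = 0.599258 × 0.749885 = 0.4494 kN.

T_P = 0.7499 kN, T_Q = 0.4494 kN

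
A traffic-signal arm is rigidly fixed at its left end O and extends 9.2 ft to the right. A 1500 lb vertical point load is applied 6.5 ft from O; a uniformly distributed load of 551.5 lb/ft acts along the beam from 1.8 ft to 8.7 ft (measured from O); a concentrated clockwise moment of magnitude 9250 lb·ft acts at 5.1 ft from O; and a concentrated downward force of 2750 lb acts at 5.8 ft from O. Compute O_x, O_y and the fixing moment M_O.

O_x = 0, O_y = 8055 lb, M_O = 54930 lb·ft

Resultant of the distributed load: 551.5 × 6.9 = 3805.35 lb at 5.25 ft from O.
ΣF_x = 0: O_x = 0.
ΣF_y = 0: O_y − 1500 − 551.5·6.9 − 2750 = 0 → O_y = 8055 lb.
ΣM about O: M_O − 1500·6.5 − (551.5·6.9)·5.25 − 9250 − 2750·5.8 = 0 → M_O = 54930 lb·ft.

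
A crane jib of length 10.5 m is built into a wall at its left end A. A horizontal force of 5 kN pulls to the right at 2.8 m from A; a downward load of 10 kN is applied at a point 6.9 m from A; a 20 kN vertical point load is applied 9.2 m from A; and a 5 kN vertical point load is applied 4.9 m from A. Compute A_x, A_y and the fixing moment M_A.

A_x = -5.000 kN, A_y = 35.00 kN, M_A = 277.5 kN·m

ΣF_x = 0: A_x + 5 = 0 → A_x = -5.000 kN.
ΣF_y = 0: A_y − 10 − 20 − 5 = 0 → A_y = 35.00 kN.
ΣM about A: M_A − 10·6.9 − 20·9.2 − 5·4.9 = 0 → M_A = 277.5 kN·m.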